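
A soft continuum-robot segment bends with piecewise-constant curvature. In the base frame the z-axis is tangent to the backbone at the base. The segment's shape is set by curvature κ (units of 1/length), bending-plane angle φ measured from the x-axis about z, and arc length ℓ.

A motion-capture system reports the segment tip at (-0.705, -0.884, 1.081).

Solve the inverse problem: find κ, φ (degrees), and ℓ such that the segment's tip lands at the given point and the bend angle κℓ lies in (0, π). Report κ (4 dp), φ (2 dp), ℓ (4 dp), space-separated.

ρ = √(x²+y²) = √(-0.705² + -0.884²) = 1.13070
φ = atan2(y, x) mod 360° = atan2(-0.884, -0.705) = 231.4272°
|p|² = ρ² + z² = 1.13070² + 1.081² = 2.44704
κ = 2ρ / |p|² = 2×1.13070 / 2.44704 = 0.92414
θ = 2·atan2(ρ, z) = 2·atan2(1.13070, 1.081) = 1.61573 rad
ℓ = θ/κ = 1.61573/0.92414 = 1.74837

0.9241 231.43 1.7484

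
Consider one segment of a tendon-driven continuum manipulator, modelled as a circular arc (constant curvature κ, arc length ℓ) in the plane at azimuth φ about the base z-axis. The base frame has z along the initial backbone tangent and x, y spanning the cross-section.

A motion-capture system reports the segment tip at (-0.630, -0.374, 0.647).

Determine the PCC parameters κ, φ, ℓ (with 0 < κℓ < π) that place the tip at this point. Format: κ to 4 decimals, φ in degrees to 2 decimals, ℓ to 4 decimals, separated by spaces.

1.5337 210.70 1.1050

ρ = √(x²+y²) = √(-0.630² + -0.374²) = 0.73265
φ = atan2(y, x) mod 360° = atan2(-0.374, -0.630) = 210.6955°
|p|² = ρ² + z² = 0.73265² + 0.647² = 0.95539
κ = 2ρ / |p|² = 2×0.73265 / 0.95539 = 1.53373
θ = 2·atan2(ρ, z) = 2·atan2(0.73265, 0.647) = 1.69480 rad
ℓ = θ/κ = 1.69480/1.53373 = 1.10502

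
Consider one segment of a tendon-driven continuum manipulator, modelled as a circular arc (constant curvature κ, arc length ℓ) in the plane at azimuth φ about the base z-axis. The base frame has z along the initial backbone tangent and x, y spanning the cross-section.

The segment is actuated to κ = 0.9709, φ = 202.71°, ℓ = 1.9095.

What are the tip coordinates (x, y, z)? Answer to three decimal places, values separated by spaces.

θ = κ·ℓ = 0.9709 × 1.9095 = 1.85393 rad
ρ = (1 − cos θ)/κ = (1 − -0.27937)/0.9709 = 1.31771
z = sin θ / κ = 0.96018/0.9709 = 0.98896
x = ρ cos φ = 1.31771 × cos(202.71°) = -1.21555
y = ρ sin φ = 1.31771 × sin(202.71°) = -0.50873

-1.216 -0.509 0.989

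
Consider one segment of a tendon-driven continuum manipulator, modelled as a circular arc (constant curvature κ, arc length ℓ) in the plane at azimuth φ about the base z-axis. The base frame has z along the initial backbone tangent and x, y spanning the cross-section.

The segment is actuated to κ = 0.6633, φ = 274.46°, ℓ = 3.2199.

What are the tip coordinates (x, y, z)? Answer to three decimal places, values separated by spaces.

θ = κ·ℓ = 0.6633 × 3.2199 = 2.13576 rad
ρ = (1 − cos θ)/κ = (1 − -0.53538)/0.6633 = 2.31477
z = sin θ / κ = 0.84461/0.6633 = 1.27334
x = ρ cos φ = 2.31477 × cos(274.46°) = 0.18000
y = ρ sin φ = 2.31477 × sin(274.46°) = -2.30776

0.180 -2.308 1.273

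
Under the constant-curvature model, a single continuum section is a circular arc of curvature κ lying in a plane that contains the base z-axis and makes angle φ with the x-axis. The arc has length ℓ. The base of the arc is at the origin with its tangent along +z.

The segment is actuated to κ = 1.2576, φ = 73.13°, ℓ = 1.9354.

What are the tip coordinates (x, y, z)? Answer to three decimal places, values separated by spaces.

0.406 1.339 0.517

θ = κ·ℓ = 1.2576 × 1.9354 = 2.43396 rad
ρ = (1 − cos θ)/κ = (1 − -0.75990)/1.2576 = 1.39941
z = sin θ / κ = 0.65004/1.2576 = 0.51689
x = ρ cos φ = 1.39941 × cos(73.13°) = 0.40611
y = ρ sin φ = 1.39941 × sin(73.13°) = 1.33919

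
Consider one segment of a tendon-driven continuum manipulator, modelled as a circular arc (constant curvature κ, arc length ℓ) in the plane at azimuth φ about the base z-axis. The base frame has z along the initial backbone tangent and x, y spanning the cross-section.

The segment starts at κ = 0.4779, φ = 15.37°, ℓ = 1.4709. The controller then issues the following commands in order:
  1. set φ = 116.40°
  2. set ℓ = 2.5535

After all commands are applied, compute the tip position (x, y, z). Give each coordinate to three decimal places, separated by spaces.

initial: κ=0.4779, φ=15.37°, ℓ=1.4709
cmd 1: set φ=116.40° → (κ,φ,ℓ)=(0.4779,116.40°,1.4709) → tip=(-0.2206,0.4443,1.3527)
cmd 2: set ℓ=2.5535 → (κ,φ,ℓ)=(0.4779,116.40°,2.5535) → tip=(-0.6109,1.2307,1.9653)

-0.611 1.231 1.965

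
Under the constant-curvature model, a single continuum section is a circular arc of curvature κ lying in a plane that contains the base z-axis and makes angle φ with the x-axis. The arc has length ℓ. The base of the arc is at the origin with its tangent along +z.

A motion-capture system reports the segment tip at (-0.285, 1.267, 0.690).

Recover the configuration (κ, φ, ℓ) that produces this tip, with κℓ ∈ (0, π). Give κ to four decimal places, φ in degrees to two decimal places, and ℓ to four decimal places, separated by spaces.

1.2010 102.68 1.8025

ρ = √(x²+y²) = √(-0.285² + 1.267²) = 1.29866
φ = atan2(y, x) mod 360° = atan2(1.267, -0.285) = 102.6772°
|p|² = ρ² + z² = 1.29866² + 0.690² = 2.16261
κ = 2ρ / |p|² = 2×1.29866 / 2.16261 = 1.20101
θ = 2·atan2(ρ, z) = 2·atan2(1.29866, 0.690) = 2.16482 rad
ℓ = θ/κ = 2.16482/1.20101 = 1.80250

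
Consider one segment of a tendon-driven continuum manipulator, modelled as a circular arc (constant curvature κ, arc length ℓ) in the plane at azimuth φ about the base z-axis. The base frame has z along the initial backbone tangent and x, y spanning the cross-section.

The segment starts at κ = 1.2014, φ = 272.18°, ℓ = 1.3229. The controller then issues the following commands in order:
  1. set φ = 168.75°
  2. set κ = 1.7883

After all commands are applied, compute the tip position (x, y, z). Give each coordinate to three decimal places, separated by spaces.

initial: κ=1.2014, φ=272.18°, ℓ=1.3229
cmd 1: set φ=168.75° → (κ,φ,ℓ)=(1.2014,168.75°,1.3229) → tip=(-0.8315,0.1654,0.8322)
cmd 2: set κ=1.7883 → (κ,φ,ℓ)=(1.7883,168.75°,1.3229) → tip=(-0.9399,0.1870,0.3916)

-0.940 0.187 0.392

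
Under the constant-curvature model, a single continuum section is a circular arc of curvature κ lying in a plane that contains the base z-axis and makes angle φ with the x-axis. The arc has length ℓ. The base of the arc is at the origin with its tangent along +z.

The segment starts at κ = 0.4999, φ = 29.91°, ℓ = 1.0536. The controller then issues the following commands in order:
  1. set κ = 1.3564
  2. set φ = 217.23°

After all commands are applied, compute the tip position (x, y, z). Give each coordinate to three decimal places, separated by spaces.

-0.504 -0.383 0.730

initial: κ=0.4999, φ=29.91°, ℓ=1.0536
cmd 1: set κ=1.3564 → (κ,φ,ℓ)=(1.3564,29.91°,1.0536) → tip=(0.5488,0.3157,0.7299)
cmd 2: set φ=217.23° → (κ,φ,ℓ)=(1.3564,217.23°,1.0536) → tip=(-0.5041,-0.3831,0.7299)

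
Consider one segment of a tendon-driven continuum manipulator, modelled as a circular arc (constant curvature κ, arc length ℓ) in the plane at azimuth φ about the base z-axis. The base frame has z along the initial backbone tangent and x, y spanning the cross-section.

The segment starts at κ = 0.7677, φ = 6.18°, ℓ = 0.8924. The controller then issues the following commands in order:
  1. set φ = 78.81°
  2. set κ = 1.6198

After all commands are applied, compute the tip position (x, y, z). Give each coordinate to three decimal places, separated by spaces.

0.105 0.530 0.613

initial: κ=0.7677, φ=6.18°, ℓ=0.8924
cmd 1: set φ=78.81° → (κ,φ,ℓ)=(0.7677,78.81°,0.8924) → tip=(0.0570,0.2883,0.8242)
cmd 2: set κ=1.6198 → (κ,φ,ℓ)=(1.6198,78.81°,0.8924) → tip=(0.1048,0.5299,0.6125)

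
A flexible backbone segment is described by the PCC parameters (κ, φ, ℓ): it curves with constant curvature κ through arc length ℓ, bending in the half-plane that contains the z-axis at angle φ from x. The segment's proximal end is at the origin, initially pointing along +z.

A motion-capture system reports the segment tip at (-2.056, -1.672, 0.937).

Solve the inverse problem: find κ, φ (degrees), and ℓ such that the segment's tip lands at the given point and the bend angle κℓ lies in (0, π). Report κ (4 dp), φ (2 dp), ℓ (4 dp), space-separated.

0.6708 219.12 3.6698

ρ = √(x²+y²) = √(-2.056² + -1.672²) = 2.65004
φ = atan2(y, x) mod 360° = atan2(-1.672, -2.056) = 219.1190°
|p|² = ρ² + z² = 2.65004² + 0.937² = 7.90069
κ = 2ρ / |p|² = 2×2.65004 / 7.90069 = 0.67084
θ = 2·atan2(ρ, z) = 2·atan2(2.65004, 0.937) = 2.46187 rad
ℓ = θ/κ = 2.46187/0.67084 = 3.66985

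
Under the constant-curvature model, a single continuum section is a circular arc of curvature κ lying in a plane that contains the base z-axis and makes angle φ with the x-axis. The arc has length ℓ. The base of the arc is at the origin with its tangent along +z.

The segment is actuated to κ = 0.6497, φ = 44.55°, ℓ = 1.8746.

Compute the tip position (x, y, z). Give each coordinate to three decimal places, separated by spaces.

θ = κ·ℓ = 0.6497 × 1.8746 = 1.21793 rad
ρ = (1 − cos θ)/κ = (1 − 0.34559)/0.6497 = 1.00725
z = sin θ / κ = 0.93839/0.6497 = 1.44434
x = ρ cos φ = 1.00725 × cos(44.55°) = 0.71780
y = ρ sin φ = 1.00725 × sin(44.55°) = 0.70662

0.718 0.707 1.444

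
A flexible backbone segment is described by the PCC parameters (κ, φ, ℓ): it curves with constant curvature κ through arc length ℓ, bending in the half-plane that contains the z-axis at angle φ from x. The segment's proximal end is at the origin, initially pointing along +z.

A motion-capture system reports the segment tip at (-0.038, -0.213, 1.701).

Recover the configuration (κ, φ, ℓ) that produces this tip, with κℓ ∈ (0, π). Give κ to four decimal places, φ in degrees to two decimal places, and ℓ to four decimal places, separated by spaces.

0.1472 259.88 1.7193

ρ = √(x²+y²) = √(-0.038² + -0.213²) = 0.21636
φ = atan2(y, x) mod 360° = atan2(-0.213, -0.038) = 259.8846°
|p|² = ρ² + z² = 0.21636² + 1.701² = 2.94021
κ = 2ρ / |p|² = 2×0.21636 / 2.94021 = 0.14718
θ = 2·atan2(ρ, z) = 2·atan2(0.21636, 1.701) = 0.25304 rad
ℓ = θ/κ = 0.25304/0.14718 = 1.71929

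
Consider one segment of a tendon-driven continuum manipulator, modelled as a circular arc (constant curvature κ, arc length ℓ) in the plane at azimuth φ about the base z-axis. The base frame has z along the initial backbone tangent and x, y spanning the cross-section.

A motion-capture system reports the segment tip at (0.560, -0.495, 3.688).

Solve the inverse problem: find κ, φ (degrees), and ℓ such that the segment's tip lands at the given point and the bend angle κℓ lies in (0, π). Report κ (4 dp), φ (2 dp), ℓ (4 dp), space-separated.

0.1056 318.53 3.7882

ρ = √(x²+y²) = √(0.560² + -0.495²) = 0.74741
φ = atan2(y, x) mod 360° = atan2(-0.495, 0.560) = 318.5256°
|p|² = ρ² + z² = 0.74741² + 3.688² = 14.15997
κ = 2ρ / |p|² = 2×0.74741 / 14.15997 = 0.10557
θ = 2·atan2(ρ, z) = 2·atan2(0.74741, 3.688) = 0.39990 rad
ℓ = θ/κ = 0.39990/0.10557 = 3.78817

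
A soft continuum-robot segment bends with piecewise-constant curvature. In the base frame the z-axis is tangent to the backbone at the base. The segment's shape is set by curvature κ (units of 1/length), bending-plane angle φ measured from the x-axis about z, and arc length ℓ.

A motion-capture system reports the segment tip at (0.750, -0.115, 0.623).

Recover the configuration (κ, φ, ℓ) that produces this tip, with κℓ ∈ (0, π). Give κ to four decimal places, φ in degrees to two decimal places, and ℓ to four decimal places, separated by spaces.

ρ = √(x²+y²) = √(0.750² + -0.115²) = 0.75877
φ = atan2(y, x) mod 360° = atan2(-0.115, 0.750) = 351.2825°
|p|² = ρ² + z² = 0.75877² + 0.623² = 0.96385
κ = 2ρ / |p|² = 2×0.75877 / 0.96385 = 1.57444
θ = 2·atan2(ρ, z) = 2·atan2(0.75877, 0.623) = 1.76668 rad
ℓ = θ/κ = 1.76668/1.57444 = 1.12210

1.5744 351.28 1.1221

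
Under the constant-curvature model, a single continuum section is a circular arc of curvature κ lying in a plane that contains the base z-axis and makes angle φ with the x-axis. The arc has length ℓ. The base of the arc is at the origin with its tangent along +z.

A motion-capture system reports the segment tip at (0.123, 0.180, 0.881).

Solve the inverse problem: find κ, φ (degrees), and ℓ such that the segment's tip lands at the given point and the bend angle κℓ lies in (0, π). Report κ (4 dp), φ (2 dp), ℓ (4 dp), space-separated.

0.5294 55.65 0.9165

ρ = √(x²+y²) = √(0.123² + 0.180²) = 0.21801
φ = atan2(y, x) mod 360° = atan2(0.180, 0.123) = 55.6539°
|p|² = ρ² + z² = 0.21801² + 0.881² = 0.82369
κ = 2ρ / |p|² = 2×0.21801 / 0.82369 = 0.52935
θ = 2·atan2(ρ, z) = 2·atan2(0.21801, 0.881) = 0.48517 rad
ℓ = θ/κ = 0.48517/0.52935 = 0.91654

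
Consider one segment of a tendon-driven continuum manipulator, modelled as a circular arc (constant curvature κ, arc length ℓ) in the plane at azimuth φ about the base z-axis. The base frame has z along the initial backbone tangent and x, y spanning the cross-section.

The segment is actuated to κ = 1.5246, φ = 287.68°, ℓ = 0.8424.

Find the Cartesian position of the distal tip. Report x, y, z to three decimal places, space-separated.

θ = κ·ℓ = 1.5246 × 0.8424 = 1.28432 rad
ρ = (1 − cos θ)/κ = (1 − 0.28257)/1.5246 = 0.47057
z = sin θ / κ = 0.95925/1.5246 = 0.62918
x = ρ cos φ = 0.47057 × cos(287.68°) = 0.14291
y = ρ sin φ = 0.47057 × sin(287.68°) = -0.44834

0.143 -0.448 0.629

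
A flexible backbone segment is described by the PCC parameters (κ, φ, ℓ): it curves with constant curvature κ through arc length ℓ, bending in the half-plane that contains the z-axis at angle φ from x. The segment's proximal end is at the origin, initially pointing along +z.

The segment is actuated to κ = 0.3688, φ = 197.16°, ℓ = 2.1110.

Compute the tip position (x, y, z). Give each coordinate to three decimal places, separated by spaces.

θ = κ·ℓ = 0.3688 × 2.1110 = 0.77854 rad
ρ = (1 − cos θ)/κ = (1 − 0.71194)/0.3688 = 0.78107
z = sin θ / κ = 0.70224/0.3688 = 1.90412
x = ρ cos φ = 0.78107 × cos(197.16°) = -0.74630
y = ρ sin φ = 0.78107 × sin(197.16°) = -0.23045

-0.746 -0.230 1.904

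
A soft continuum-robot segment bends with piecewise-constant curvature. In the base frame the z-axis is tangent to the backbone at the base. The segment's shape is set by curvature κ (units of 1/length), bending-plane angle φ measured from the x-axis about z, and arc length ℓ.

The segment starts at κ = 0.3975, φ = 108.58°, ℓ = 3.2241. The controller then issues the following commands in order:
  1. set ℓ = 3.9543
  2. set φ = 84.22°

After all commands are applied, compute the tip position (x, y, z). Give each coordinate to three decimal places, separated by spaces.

0.254 2.506 2.516

initial: κ=0.3975, φ=108.58°, ℓ=3.2241
cmd 1: set ℓ=3.9543 → (κ,φ,ℓ)=(0.3975,108.58°,3.9543) → tip=(-0.8024,2.3871,2.5157)
cmd 2: set φ=84.22° → (κ,φ,ℓ)=(0.3975,84.22°,3.9543) → tip=(0.2536,2.5055,2.5157)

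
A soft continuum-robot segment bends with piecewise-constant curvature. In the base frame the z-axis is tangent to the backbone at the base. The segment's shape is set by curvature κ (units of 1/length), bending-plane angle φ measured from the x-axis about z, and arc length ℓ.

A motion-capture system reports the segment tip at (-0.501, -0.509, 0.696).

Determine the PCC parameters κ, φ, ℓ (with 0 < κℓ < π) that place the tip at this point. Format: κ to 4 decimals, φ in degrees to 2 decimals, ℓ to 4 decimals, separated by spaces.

ρ = √(x²+y²) = √(-0.501² + -0.509²) = 0.71420
φ = atan2(y, x) mod 360° = atan2(-0.509, -0.501) = 225.4538°
|p|² = ρ² + z² = 0.71420² + 0.696² = 0.99450
κ = 2ρ / |p|² = 2×0.71420 / 0.99450 = 1.43630
θ = 2·atan2(ρ, z) = 2·atan2(0.71420, 0.696) = 1.59661 rad
ℓ = θ/κ = 1.59661/1.43630 = 1.11161

1.4363 225.45 1.1116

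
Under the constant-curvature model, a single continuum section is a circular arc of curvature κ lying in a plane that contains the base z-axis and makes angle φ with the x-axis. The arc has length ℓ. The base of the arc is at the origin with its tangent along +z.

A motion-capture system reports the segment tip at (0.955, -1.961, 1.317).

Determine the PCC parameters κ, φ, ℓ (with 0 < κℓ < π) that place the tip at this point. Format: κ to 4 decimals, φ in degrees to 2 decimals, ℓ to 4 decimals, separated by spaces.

0.6720 295.97 3.0585

ρ = √(x²+y²) = √(0.955² + -1.961²) = 2.18118
φ = atan2(y, x) mod 360° = atan2(-1.961, 0.955) = 295.9659°
|p|² = ρ² + z² = 2.18118² + 1.317² = 6.49204
κ = 2ρ / |p|² = 2×2.18118 / 6.49204 = 0.67196
θ = 2·atan2(ρ, z) = 2·atan2(2.18118, 1.317) = 2.05517 rad
ℓ = θ/κ = 2.05517/0.67196 = 3.05849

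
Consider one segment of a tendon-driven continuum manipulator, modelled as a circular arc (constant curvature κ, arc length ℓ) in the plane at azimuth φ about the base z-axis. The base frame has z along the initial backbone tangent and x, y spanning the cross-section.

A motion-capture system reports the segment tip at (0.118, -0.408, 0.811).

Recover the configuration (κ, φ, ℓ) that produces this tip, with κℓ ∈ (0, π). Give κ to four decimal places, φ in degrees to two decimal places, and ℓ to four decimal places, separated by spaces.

ρ = √(x²+y²) = √(0.118² + -0.408²) = 0.42472
φ = atan2(y, x) mod 360° = atan2(-0.408, 0.118) = 286.1307°
|p|² = ρ² + z² = 0.42472² + 0.811² = 0.83811
κ = 2ρ / |p|² = 2×0.42472 / 0.83811 = 1.01352
θ = 2·atan2(ρ, z) = 2·atan2(0.42472, 0.811) = 0.96486 rad
ℓ = θ/κ = 0.96486/1.01352 = 0.95198

1.0135 286.13 0.9520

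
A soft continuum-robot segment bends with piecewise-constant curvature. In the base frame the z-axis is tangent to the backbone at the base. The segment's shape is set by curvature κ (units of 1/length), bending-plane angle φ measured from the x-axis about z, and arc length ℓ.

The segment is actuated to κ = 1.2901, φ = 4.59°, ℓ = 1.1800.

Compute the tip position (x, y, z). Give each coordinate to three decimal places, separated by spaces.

θ = κ·ℓ = 1.2901 × 1.1800 = 1.52232 rad
ρ = (1 − cos θ)/κ = (1 − 0.04846)/1.2901 = 0.73757
z = sin θ / κ = 0.99883/1.2901 = 0.77422
x = ρ cos φ = 0.73757 × cos(4.59°) = 0.73521
y = ρ sin φ = 0.73757 × sin(4.59°) = 0.05902

0.735 0.059 0.774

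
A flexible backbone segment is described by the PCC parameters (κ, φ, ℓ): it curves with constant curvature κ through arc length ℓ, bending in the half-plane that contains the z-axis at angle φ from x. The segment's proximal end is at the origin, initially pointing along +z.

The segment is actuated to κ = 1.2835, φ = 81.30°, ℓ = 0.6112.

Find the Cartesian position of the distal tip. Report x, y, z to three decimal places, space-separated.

0.034 0.225 0.550

θ = κ·ℓ = 1.2835 × 0.6112 = 0.78448 rad
ρ = (1 − cos θ)/κ = (1 − 0.70776)/1.2835 = 0.22769
z = sin θ / κ = 0.70645/1.2835 = 0.55041
x = ρ cos φ = 0.22769 × cos(81.30°) = 0.03444
y = ρ sin φ = 0.22769 × sin(81.30°) = 0.22507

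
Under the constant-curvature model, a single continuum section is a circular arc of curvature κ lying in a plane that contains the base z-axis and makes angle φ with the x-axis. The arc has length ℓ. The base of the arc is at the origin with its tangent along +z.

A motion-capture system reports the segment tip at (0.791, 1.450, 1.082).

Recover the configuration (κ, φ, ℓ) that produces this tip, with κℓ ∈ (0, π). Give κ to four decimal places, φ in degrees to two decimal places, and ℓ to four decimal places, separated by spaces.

ρ = √(x²+y²) = √(0.791² + 1.450²) = 1.65172
φ = atan2(y, x) mod 360° = atan2(1.450, 0.791) = 61.3868°
|p|² = ρ² + z² = 1.65172² + 1.082² = 3.89891
κ = 2ρ / |p|² = 2×1.65172 / 3.89891 = 0.84727
θ = 2·atan2(ρ, z) = 2·atan2(1.65172, 1.082) = 1.98172 rad
ℓ = θ/κ = 1.98172/0.84727 = 2.33894

0.8473 61.39 2.3389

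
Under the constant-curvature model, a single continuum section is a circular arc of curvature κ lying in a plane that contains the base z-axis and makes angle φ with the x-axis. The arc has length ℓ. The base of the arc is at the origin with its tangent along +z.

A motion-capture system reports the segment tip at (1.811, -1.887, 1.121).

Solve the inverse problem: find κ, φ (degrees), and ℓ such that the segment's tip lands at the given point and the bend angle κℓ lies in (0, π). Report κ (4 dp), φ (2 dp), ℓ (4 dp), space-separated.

0.6460 313.82 3.6094

ρ = √(x²+y²) = √(1.811² + -1.887²) = 2.61543
φ = atan2(y, x) mod 360° = atan2(-1.887, 1.811) = 313.8226°
|p|² = ρ² + z² = 2.61543² + 1.121² = 8.09713
κ = 2ρ / |p|² = 2×2.61543 / 8.09713 = 0.64601
θ = 2·atan2(ρ, z) = 2·atan2(2.61543, 1.121) = 2.33174 rad
ℓ = θ/κ = 2.33174/0.64601 = 3.60943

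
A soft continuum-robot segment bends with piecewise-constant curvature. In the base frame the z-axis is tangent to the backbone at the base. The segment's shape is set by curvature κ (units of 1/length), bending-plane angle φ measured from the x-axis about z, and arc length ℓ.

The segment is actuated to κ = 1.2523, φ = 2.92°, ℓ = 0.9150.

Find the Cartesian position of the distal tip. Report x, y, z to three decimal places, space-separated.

θ = κ·ℓ = 1.2523 × 0.9150 = 1.14585 rad
ρ = (1 − cos θ)/κ = (1 − 0.41227)/1.2523 = 0.46932
z = sin θ / κ = 0.91106/1.2523 = 0.72751
x = ρ cos φ = 0.46932 × cos(2.92°) = 0.46871
y = ρ sin φ = 0.46932 × sin(2.92°) = 0.02391

0.469 0.024 0.728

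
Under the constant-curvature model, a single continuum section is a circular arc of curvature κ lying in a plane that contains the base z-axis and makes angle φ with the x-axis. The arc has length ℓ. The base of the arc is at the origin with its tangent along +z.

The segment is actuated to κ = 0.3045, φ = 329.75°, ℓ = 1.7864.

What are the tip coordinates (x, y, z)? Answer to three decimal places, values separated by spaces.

θ = κ·ℓ = 0.3045 × 1.7864 = 0.54396 rad
ρ = (1 − cos θ)/κ = (1 − 0.85567)/0.3045 = 0.47400
z = sin θ / κ = 0.51753/0.3045 = 1.69960
x = ρ cos φ = 0.47400 × cos(329.75°) = 0.40946
y = ρ sin φ = 0.47400 × sin(329.75°) = -0.23879

0.409 -0.239 1.700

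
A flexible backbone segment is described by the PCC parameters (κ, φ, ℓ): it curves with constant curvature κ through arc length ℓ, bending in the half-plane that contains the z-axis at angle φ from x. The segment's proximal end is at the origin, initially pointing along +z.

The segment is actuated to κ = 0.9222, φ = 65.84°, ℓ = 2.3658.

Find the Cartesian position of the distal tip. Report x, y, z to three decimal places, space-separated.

θ = κ·ℓ = 0.9222 × 2.3658 = 2.18174 rad
ρ = (1 − cos θ)/κ = (1 − -0.57364)/0.9222 = 1.70640
z = sin θ / κ = 0.81911/0.9222 = 0.88821
x = ρ cos φ = 1.70640 × cos(65.84°) = 0.69841
y = ρ sin φ = 1.70640 × sin(65.84°) = 1.55693

0.698 1.557 0.888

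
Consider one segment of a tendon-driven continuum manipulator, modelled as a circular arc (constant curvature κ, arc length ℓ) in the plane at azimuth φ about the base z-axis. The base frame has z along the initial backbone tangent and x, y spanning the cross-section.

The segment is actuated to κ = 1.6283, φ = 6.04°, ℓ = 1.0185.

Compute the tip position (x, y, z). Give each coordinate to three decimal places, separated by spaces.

θ = κ·ℓ = 1.6283 × 1.0185 = 1.65842 rad
ρ = (1 − cos θ)/κ = (1 − -0.08752)/1.6283 = 0.66788
z = sin θ / κ = 0.99616/1.6283 = 0.61178
x = ρ cos φ = 0.66788 × cos(6.04°) = 0.66418
y = ρ sin φ = 0.66788 × sin(6.04°) = 0.07028

0.664 0.070 0.612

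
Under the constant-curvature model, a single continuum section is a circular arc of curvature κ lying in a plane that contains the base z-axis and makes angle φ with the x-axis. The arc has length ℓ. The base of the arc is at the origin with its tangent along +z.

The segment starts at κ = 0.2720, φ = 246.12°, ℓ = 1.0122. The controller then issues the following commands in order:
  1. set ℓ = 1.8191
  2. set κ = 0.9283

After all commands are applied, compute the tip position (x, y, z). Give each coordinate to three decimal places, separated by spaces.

initial: κ=0.2720, φ=246.12°, ℓ=1.0122
cmd 1: set ℓ=1.8191 → (κ,φ,ℓ)=(0.2720,246.12°,1.8191) → tip=(-0.1785,-0.4032,1.7458)
cmd 2: set κ=0.9283 → (κ,φ,ℓ)=(0.9283,246.12°,1.8191) → tip=(-0.4874,-1.1009,1.0698)

-0.487 -1.101 1.070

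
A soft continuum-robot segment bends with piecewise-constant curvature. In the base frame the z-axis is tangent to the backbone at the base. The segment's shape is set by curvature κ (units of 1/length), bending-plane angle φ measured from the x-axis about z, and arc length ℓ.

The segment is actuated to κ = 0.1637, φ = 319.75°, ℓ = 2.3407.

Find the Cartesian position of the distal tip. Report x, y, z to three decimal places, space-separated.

θ = κ·ℓ = 0.1637 × 2.3407 = 0.38317 rad
ρ = (1 − cos θ)/κ = (1 − 0.92748)/0.1637 = 0.44299
z = sin θ / κ = 0.37386/0.1637 = 2.28384
x = ρ cos φ = 0.44299 × cos(319.75°) = 0.33810
y = ρ sin φ = 0.44299 × sin(319.75°) = -0.28622

0.338 -0.286 2.284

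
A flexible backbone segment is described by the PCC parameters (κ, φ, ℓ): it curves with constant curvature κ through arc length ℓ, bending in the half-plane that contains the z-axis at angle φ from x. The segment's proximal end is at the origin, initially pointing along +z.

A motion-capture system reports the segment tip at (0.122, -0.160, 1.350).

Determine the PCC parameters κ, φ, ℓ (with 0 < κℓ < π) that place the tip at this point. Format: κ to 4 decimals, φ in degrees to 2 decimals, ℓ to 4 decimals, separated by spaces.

0.2160 307.33 1.3699

ρ = √(x²+y²) = √(0.122² + -0.160²) = 0.20121
φ = atan2(y, x) mod 360° = atan2(-0.160, 0.122) = 307.3255°
|p|² = ρ² + z² = 0.20121² + 1.350² = 1.86298
κ = 2ρ / |p|² = 2×0.20121 / 1.86298 = 0.21600
θ = 2·atan2(ρ, z) = 2·atan2(0.20121, 1.350) = 0.29591 rad
ℓ = θ/κ = 0.29591/0.21600 = 1.36990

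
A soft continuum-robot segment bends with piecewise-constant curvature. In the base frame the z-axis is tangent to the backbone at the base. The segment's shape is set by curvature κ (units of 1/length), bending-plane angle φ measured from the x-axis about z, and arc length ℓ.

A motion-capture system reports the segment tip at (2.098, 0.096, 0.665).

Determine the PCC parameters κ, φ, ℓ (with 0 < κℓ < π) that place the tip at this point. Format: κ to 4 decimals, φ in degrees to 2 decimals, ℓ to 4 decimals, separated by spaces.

0.8655 2.62 2.9211

ρ = √(x²+y²) = √(2.098² + 0.096²) = 2.10020
φ = atan2(y, x) mod 360° = atan2(0.096, 2.098) = 2.6199°
|p|² = ρ² + z² = 2.10020² + 0.665² = 4.85304
κ = 2ρ / |p|² = 2×2.10020 / 4.85304 = 0.86552
θ = 2·atan2(ρ, z) = 2·atan2(2.10020, 0.665) = 2.52829 rad
ℓ = θ/κ = 2.52829/0.86552 = 2.92114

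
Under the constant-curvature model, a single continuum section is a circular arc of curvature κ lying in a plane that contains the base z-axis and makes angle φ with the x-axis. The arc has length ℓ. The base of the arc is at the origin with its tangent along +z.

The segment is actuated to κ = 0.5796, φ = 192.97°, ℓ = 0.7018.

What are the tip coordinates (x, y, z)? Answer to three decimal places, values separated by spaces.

-0.137 -0.032 0.683

θ = κ·ℓ = 0.5796 × 0.7018 = 0.40676 rad
ρ = (1 − cos θ)/κ = (1 − 0.91841)/0.5796 = 0.14078
z = sin θ / κ = 0.39564/0.5796 = 0.68261
x = ρ cos φ = 0.14078 × cos(192.97°) = -0.13718
y = ρ sin φ = 0.14078 × sin(192.97°) = -0.03160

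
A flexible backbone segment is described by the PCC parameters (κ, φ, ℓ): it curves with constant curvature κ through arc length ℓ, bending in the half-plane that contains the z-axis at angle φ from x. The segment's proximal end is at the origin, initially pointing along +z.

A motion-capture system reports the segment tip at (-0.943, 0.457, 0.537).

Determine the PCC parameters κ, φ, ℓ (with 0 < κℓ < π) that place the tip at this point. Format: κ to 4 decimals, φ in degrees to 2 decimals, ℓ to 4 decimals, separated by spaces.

ρ = √(x²+y²) = √(-0.943² + 0.457²) = 1.04790
φ = atan2(y, x) mod 360° = atan2(0.457, -0.943) = 154.1441°
|p|² = ρ² + z² = 1.04790² + 0.537² = 1.38647
κ = 2ρ / |p|² = 2×1.04790 / 1.38647 = 1.51161
θ = 2·atan2(ρ, z) = 2·atan2(1.04790, 0.537) = 2.19447 rad
ℓ = θ/κ = 2.19447/1.51161 = 1.45174

1.5116 154.14 1.4517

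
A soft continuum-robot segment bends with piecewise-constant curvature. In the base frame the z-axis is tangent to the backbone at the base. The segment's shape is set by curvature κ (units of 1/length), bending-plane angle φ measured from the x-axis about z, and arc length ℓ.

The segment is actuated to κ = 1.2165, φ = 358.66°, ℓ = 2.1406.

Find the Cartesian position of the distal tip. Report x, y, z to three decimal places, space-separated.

θ = κ·ℓ = 1.2165 × 2.1406 = 2.60404 rad
ρ = (1 − cos θ)/κ = (1 − -0.85896)/1.2165 = 1.52813
z = sin θ / κ = 0.51204/1.2165 = 0.42091
x = ρ cos φ = 1.52813 × cos(358.66°) = 1.52771
y = ρ sin φ = 1.52813 × sin(358.66°) = -0.03574

1.528 -0.036 0.421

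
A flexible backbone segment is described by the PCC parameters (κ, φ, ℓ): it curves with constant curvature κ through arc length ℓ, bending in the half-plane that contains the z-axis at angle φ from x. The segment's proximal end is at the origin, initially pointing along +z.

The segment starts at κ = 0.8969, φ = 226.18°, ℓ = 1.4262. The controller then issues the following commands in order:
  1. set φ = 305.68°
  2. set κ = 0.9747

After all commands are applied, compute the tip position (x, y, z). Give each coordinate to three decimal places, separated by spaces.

0.491 -0.684 1.009

initial: κ=0.8969, φ=226.18°, ℓ=1.4262
cmd 1: set φ=305.68° → (κ,φ,ℓ)=(0.8969,305.68°,1.4262) → tip=(0.4633,-0.6453,1.0679)
cmd 2: set κ=0.9747 → (κ,φ,ℓ)=(0.9747,305.68°,1.4262) → tip=(0.4909,-0.6836,1.0093)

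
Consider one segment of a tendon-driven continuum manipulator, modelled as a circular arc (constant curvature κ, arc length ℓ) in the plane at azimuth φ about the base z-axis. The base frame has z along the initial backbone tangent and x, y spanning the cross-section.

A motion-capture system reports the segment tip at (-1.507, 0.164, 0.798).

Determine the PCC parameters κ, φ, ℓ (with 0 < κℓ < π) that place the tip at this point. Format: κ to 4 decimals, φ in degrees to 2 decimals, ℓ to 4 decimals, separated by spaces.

1.0331 173.79 2.1029

ρ = √(x²+y²) = √(-1.507² + 0.164²) = 1.51590
φ = atan2(y, x) mod 360° = atan2(0.164, -1.507) = 173.7892°
|p|² = ρ² + z² = 1.51590² + 0.798² = 2.93475
κ = 2ρ / |p|² = 2×1.51590 / 2.93475 = 1.03307
θ = 2·atan2(ρ, z) = 2·atan2(1.51590, 0.798) = 2.17247 rad
ℓ = θ/κ = 2.17247/1.03307 = 2.10293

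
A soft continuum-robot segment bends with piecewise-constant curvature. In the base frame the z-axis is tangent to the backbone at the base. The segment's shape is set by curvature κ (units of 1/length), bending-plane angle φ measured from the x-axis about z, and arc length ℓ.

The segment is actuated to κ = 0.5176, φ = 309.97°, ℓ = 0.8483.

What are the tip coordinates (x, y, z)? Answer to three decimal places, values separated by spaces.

θ = κ·ℓ = 0.5176 × 0.8483 = 0.43908 rad
ρ = (1 − cos θ)/κ = (1 − 0.90514)/0.5176 = 0.18326
z = sin θ / κ = 0.42511/0.5176 = 0.82130
x = ρ cos φ = 0.18326 × cos(309.97°) = 0.11773
y = ρ sin φ = 0.18326 × sin(309.97°) = -0.14045

0.118 -0.140 0.821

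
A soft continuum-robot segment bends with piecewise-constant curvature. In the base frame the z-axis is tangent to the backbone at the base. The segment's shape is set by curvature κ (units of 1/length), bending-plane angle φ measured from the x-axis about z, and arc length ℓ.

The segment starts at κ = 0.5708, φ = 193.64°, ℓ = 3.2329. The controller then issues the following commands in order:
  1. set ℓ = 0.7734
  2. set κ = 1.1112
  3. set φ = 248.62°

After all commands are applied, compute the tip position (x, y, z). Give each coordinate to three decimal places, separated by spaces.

-0.114 -0.291 0.682

initial: κ=0.5708, φ=193.64°, ℓ=3.2329
cmd 1: set ℓ=0.7734 → (κ,φ,ℓ)=(0.5708,193.64°,0.7734) → tip=(-0.1632,-0.0396,0.7485)
cmd 2: set κ=1.1112 → (κ,φ,ℓ)=(1.1112,193.64°,0.7734) → tip=(-0.3036,-0.0737,0.6817)
cmd 3: set φ=248.62° → (κ,φ,ℓ)=(1.1112,248.62°,0.7734) → tip=(-0.1139,-0.2909,0.6817)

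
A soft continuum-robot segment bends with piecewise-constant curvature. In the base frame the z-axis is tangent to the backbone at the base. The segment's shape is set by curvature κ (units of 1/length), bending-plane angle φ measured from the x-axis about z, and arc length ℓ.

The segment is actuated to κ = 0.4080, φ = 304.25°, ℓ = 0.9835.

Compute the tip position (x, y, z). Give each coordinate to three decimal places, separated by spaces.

0.110 -0.161 0.957

θ = κ·ℓ = 0.4080 × 0.9835 = 0.40127 rad
ρ = (1 − cos θ)/κ = (1 − 0.92057)/0.4080 = 0.19469
z = sin θ / κ = 0.39059/0.4080 = 0.95732
x = ρ cos φ = 0.19469 × cos(304.25°) = 0.10957
y = ρ sin φ = 0.19469 × sin(304.25°) = -0.16093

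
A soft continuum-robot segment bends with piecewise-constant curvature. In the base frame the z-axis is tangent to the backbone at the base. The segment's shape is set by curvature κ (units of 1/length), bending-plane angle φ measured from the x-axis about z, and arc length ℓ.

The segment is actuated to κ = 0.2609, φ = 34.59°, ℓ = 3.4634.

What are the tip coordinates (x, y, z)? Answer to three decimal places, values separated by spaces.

1.203 0.829 3.011

θ = κ·ℓ = 0.2609 × 3.4634 = 0.90360 rad
ρ = (1 − cos θ)/κ = (1 − 0.61879)/0.2609 = 1.46115
z = sin θ / κ = 0.78556/0.2609 = 3.01096
x = ρ cos φ = 1.46115 × cos(34.59°) = 1.20287
y = ρ sin φ = 1.46115 × sin(34.59°) = 0.82950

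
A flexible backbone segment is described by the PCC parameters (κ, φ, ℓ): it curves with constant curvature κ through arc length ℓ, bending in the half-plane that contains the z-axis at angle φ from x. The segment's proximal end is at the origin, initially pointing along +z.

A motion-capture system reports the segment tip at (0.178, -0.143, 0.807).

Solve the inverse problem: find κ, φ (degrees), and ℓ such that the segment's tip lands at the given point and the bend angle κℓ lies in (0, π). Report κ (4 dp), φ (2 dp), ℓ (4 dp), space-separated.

ρ = √(x²+y²) = √(0.178² + -0.143²) = 0.22833
φ = atan2(y, x) mod 360° = atan2(-0.143, 0.178) = 321.2226°
|p|² = ρ² + z² = 0.22833² + 0.807² = 0.70338
κ = 2ρ / |p|² = 2×0.22833 / 0.70338 = 0.64922
θ = 2·atan2(ρ, z) = 2·atan2(0.22833, 0.807) = 0.55145 rad
ℓ = θ/κ = 0.55145/0.64922 = 0.84940

0.6492 321.22 0.8494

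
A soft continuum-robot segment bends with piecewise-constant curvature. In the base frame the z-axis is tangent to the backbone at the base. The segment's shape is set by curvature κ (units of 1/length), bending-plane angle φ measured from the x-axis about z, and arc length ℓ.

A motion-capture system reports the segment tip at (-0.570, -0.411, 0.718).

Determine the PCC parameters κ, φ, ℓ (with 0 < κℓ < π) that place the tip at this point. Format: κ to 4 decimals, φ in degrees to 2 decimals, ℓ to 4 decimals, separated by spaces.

ρ = √(x²+y²) = √(-0.570² + -0.411²) = 0.70272
φ = atan2(y, x) mod 360° = atan2(-0.411, -0.570) = 215.7936°
|p|² = ρ² + z² = 0.70272² + 0.718² = 1.00934
κ = 2ρ / |p|² = 2×0.70272 / 1.00934 = 1.39244
θ = 2·atan2(ρ, z) = 2·atan2(0.70272, 0.718) = 1.54929 rad
ℓ = θ/κ = 1.54929/1.39244 = 1.11265

1.3924 215.79 1.1126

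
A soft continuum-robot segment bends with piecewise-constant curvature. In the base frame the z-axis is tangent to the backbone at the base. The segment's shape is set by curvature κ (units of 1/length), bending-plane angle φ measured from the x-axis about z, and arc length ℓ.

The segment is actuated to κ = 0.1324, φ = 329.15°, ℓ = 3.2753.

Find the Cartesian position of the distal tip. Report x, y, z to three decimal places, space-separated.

0.600 -0.358 3.174

θ = κ·ℓ = 0.1324 × 3.2753 = 0.43365 rad
ρ = (1 − cos θ)/κ = (1 − 0.90744)/0.1324 = 0.69911
z = sin θ / κ = 0.42019/0.1324 = 3.17361
x = ρ cos φ = 0.69911 × cos(329.15°) = 0.60019
y = ρ sin φ = 0.69911 × sin(329.15°) = -0.35850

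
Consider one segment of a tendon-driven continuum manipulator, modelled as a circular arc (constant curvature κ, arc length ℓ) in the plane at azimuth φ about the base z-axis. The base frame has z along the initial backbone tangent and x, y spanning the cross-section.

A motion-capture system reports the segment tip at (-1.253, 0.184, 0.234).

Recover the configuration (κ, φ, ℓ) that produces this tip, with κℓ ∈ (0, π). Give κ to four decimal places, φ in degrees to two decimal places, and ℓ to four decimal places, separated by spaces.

ρ = √(x²+y²) = √(-1.253² + 0.184²) = 1.26644
φ = atan2(y, x) mod 360° = atan2(0.184, -1.253) = 171.6460°
|p|² = ρ² + z² = 1.26644² + 0.234² = 1.65862
κ = 2ρ / |p|² = 2×1.26644 / 1.65862 = 1.52710
θ = 2·atan2(ρ, z) = 2·atan2(1.26644, 0.234) = 2.77617 rad
ℓ = θ/κ = 2.77617/1.52710 = 1.81794

1.5271 171.65 1.8179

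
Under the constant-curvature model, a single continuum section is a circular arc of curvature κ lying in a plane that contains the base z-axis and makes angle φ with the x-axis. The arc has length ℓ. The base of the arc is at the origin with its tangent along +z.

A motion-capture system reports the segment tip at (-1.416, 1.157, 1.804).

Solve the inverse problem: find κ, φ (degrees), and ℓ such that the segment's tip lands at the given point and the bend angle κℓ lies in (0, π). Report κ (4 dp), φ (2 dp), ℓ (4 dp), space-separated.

0.5543 140.75 2.8584

ρ = √(x²+y²) = √(-1.416² + 1.157²) = 1.82858
φ = atan2(y, x) mod 360° = atan2(1.157, -1.416) = 140.7481°
|p|² = ρ² + z² = 1.82858² + 1.804² = 6.59812
κ = 2ρ / |p|² = 2×1.82858 / 6.59812 = 0.55427
θ = 2·atan2(ρ, z) = 2·atan2(1.82858, 1.804) = 1.58433 rad
ℓ = θ/κ = 1.58433/0.55427 = 2.85839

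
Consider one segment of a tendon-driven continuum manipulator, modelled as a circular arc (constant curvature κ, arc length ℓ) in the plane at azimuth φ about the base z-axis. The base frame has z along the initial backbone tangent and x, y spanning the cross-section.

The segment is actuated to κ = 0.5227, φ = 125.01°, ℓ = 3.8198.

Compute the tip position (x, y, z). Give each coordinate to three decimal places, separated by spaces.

-1.551 2.214 1.742

θ = κ·ℓ = 0.5227 × 3.8198 = 1.99661 rad
ρ = (1 − cos θ)/κ = (1 − -0.41306)/0.5227 = 2.70339
z = sin θ / κ = 0.91070/0.5227 = 1.74231
x = ρ cos φ = 2.70339 × cos(125.01°) = -1.55099
y = ρ sin φ = 2.70339 × sin(125.01°) = 2.21422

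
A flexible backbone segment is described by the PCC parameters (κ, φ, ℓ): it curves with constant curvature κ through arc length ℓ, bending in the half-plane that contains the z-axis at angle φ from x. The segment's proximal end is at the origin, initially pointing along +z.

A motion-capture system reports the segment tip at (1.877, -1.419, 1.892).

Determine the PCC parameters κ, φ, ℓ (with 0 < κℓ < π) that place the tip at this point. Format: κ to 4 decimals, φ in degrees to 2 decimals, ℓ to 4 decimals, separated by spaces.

ρ = √(x²+y²) = √(1.877² + -1.419²) = 2.35302
φ = atan2(y, x) mod 360° = atan2(-1.419, 1.877) = 322.9110°
|p|² = ρ² + z² = 2.35302² + 1.892² = 9.11635
κ = 2ρ / |p|² = 2×2.35302 / 9.11635 = 0.51622
θ = 2·atan2(ρ, z) = 2·atan2(2.35302, 1.892) = 1.78715 rad
ℓ = θ/κ = 1.78715/0.51622 = 3.46200

0.5162 322.91 3.4620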